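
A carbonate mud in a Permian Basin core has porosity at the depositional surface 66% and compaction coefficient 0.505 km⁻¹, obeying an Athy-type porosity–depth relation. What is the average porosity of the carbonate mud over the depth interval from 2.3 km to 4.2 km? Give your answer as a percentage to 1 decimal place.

⟨n⟩ = (1/(Z₂−Z₁)) ∫ n₀ e^(−βZ) dZ = n₀·(e^(−β·Z₁) − e^(−β·Z₂)) / (β·(Z₂−Z₁))
e^(−0.505×2.3) = 0.3130; e^(−0.505×4.2) = 0.1199
⟨n⟩ = 0.66 × (0.3130 − 0.1199) / (0.505 × 1.9) = 0.66 × 0.2013 = 0.1328

13.3%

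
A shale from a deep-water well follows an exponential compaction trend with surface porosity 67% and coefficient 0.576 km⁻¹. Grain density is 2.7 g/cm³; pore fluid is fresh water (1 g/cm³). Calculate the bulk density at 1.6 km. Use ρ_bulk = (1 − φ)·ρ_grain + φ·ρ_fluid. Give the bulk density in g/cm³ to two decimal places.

Porosity at depth: phi = 0.67·exp(−0.576×1.6) = 0.67×0.3979 = 0.2666
Bulk density: ρ_b = (1−phi)ρ_g + phi·ρ_f = 0.7334×2.7 + 0.2666×1
       = 1.980 + 0.267 = 2.247 g/cm³

2.25 g/cm³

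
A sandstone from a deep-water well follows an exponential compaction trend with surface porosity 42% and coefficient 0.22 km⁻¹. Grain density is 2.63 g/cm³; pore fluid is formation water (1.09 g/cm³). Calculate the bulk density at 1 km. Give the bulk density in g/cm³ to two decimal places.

Porosity at depth: phi = 0.42·exp(−0.22×1) = 0.42×0.8025 = 0.3371
Bulk density: ρ_b = (1−phi)ρ_g + phi·ρ_f = 0.6629×2.63 + 0.3371×1.09
       = 1.744 + 0.367 = 2.111 g/cm³

2.11 g/cm³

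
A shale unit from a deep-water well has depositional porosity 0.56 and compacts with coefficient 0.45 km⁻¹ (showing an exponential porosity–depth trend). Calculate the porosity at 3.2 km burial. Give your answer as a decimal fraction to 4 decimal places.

φ = φ₀·exp(−c·d) = 0.56 × exp(−0.45 × 3.2) = 0.56 × exp(−1.44)
  = 0.56 × 0.2369 = 0.1327

0.1327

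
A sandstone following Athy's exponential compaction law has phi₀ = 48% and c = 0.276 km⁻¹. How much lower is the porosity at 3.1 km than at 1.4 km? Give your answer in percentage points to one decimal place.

12.2 percentage points

phi(1.4) = 0.48·e^(−0.276×1.4) = 0.3262
phi(3.1) = 0.48·e^(−0.276×3.1) = 0.2040
Δphi = 0.3262 − 0.2040 = 0.1221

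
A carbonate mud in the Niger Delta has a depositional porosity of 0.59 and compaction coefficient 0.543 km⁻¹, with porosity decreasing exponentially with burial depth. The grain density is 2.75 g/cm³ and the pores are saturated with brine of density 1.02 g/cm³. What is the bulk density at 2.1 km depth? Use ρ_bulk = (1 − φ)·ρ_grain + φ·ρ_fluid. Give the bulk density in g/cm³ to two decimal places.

Porosity at depth: φ = 0.59·exp(−0.543×2.1) = 0.59×0.3197 = 0.1886
Bulk density: ρ_b = (1−φ)ρ_g + φ·ρ_f = 0.8114×2.75 + 0.1886×1.02
       = 2.231 + 0.192 = 2.424 g/cm³

2.42 g/cm³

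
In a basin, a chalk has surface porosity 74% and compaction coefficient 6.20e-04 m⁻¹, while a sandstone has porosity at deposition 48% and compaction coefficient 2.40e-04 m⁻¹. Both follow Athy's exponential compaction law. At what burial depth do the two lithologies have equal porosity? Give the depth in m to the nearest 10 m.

Working in km (1 km = 1000 m; k in km⁻¹ = k in m⁻¹ × 1000):
Set φ₀ₐ e^(−kₐd) = φ₀ᵦ e^(−kᵦd) ⇒ ln(φ₀ₐ/φ₀ᵦ) = (kₐ − kᵦ)·d
d = ln(0.74/0.48) / (0.62 − 0.24) = 0.4329 / 0.38 = 1.139 km

1140 m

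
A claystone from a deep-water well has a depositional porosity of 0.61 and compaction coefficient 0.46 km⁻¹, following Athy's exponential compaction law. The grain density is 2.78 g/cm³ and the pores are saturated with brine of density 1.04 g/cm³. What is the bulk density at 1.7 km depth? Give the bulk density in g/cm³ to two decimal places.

2.29 g/cm³

Porosity at depth: n = 0.61·exp(−0.46×1.7) = 0.61×0.4575 = 0.2791
Bulk density: ρ_b = (1−n)ρ_g + n·ρ_f = 0.7209×2.78 + 0.2791×1.04
       = 2.004 + 0.290 = 2.294 g/cm³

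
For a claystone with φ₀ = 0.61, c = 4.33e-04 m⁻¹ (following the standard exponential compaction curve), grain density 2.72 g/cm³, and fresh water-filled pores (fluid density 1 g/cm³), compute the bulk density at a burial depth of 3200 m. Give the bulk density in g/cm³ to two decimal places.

Working in km (1 km = 1000 m; c in km⁻¹ = c in m⁻¹ × 1000):
Porosity at depth: φ = 0.61·exp(−0.433×3.2) = 0.61×0.2502 = 0.1526
Bulk density: ρ_b = (1−φ)ρ_g + φ·ρ_f = 0.8474×2.72 + 0.1526×1
       = 2.305 + 0.153 = 2.458 g/cm³

2.46 g/cm³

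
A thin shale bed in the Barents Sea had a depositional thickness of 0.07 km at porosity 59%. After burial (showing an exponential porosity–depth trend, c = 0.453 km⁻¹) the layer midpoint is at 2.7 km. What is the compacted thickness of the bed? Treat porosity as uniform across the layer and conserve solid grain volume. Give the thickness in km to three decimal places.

Porosity at 2.7 km: n = 0.59·exp(−0.453×2.7) = 0.1736
Solid-volume conservation: h(1−n) = h₀(1−n₀) ⇒ h = h₀·(1−n₀)/(1−n)
h = 0.07 × (1 − 0.59)/(1 − 0.1736) = 0.07 × 0.4962 = 0.0347 km

0.035 km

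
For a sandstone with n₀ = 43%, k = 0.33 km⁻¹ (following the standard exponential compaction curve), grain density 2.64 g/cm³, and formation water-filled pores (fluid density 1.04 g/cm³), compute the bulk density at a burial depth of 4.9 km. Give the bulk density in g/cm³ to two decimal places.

2.50 g/cm³

Porosity at depth: n = 0.43·exp(−0.33×4.9) = 0.43×0.1985 = 0.0854
Bulk density: ρ_b = (1−n)ρ_g + n·ρ_f = 0.9146×2.64 + 0.0854×1.04
       = 2.415 + 0.089 = 2.503 g/cm³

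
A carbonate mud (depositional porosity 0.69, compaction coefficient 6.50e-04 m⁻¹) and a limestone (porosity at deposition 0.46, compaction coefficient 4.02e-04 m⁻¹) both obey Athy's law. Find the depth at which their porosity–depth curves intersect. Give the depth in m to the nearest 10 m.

1630 m

Working in km (1 km = 1000 m; β in km⁻¹ = β in m⁻¹ × 1000):
Set phi₀ₐ e^(−βₐz) = phi₀ᵦ e^(−βᵦz) ⇒ ln(phi₀ₐ/phi₀ᵦ) = (βₐ − βᵦ)·z
z = ln(0.69/0.46) / (0.65 − 0.402) = 0.4055 / 0.248 = 1.635 km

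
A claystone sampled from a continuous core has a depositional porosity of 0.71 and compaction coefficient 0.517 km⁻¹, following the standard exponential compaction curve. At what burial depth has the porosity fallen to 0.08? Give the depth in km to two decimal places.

Invert Athy's law: d = ln(n₀/n) / β
d = ln(0.71/0.08) / 0.517 = ln(8.875) / 0.517 = 2.1832 / 0.517 = 4.223 km

4.22 km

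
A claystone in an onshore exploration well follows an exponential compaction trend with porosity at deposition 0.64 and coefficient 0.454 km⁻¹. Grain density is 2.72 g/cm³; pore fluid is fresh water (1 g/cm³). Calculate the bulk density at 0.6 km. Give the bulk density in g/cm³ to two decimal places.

1.88 g/cm³

Porosity at depth: phi = 0.64·exp(−0.454×0.6) = 0.64×0.7615 = 0.4874
Bulk density: ρ_b = (1−phi)ρ_g + phi·ρ_f = 0.5126×2.72 + 0.4874×1
       = 1.394 + 0.487 = 1.882 g/cm³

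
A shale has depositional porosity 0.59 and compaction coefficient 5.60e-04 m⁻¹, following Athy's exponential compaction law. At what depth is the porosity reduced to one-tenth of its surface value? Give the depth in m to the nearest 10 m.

4110 m

Working in km (1 km = 1000 m; k in km⁻¹ = k in m⁻¹ × 1000):
phi/phi₀ = 1/10 ⇒ exp(−k·d) = 1/10 ⇒ d = ln(10) / k
d = 2.3026 / 0.56 = 4.112 km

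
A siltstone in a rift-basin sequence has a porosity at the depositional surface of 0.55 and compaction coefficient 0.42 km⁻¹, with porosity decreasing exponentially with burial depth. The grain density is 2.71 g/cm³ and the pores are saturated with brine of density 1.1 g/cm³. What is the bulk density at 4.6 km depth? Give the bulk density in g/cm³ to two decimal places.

2.58 g/cm³

Porosity at depth: phi = 0.55·exp(−0.42×4.6) = 0.55×0.1449 = 0.0797
Bulk density: ρ_b = (1−phi)ρ_g + phi·ρ_f = 0.9203×2.71 + 0.0797×1.1
       = 2.494 + 0.088 = 2.582 g/cm³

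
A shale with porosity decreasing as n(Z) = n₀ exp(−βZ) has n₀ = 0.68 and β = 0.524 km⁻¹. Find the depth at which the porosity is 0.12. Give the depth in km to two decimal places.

3.31 km

Invert Athy's law: Z = ln(n₀/n) / β
Z = ln(0.68/0.12) / 0.524 = ln(5.667) / 0.524 = 1.7346 / 0.524 = 3.310 km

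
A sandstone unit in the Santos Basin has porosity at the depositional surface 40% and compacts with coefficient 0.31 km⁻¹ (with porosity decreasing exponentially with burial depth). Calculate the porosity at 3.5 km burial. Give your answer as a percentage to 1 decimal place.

phi = phi₀·exp(−β·z) = 0.4 × exp(−0.31 × 3.5) = 0.4 × exp(−1.085)
  = 0.4 × 0.3379 = 0.1352

13.5%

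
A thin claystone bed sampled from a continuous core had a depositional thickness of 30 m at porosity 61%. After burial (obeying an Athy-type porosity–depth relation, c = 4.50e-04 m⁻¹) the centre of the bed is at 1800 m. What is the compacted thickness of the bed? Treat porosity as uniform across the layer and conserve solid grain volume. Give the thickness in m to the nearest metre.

16 m

Working in km (1 km = 1000 m; c in km⁻¹ = c in m⁻¹ × 1000):
Porosity at 1.8 km: φ = 0.61·exp(−0.45×1.8) = 0.2714
Solid-volume conservation: h(1−φ) = h₀(1−φ₀) ⇒ h = h₀·(1−φ₀)/(1−φ)
h = 0.03 × (1 − 0.61)/(1 − 0.2714) = 0.03 × 0.5352 = 0.0161 km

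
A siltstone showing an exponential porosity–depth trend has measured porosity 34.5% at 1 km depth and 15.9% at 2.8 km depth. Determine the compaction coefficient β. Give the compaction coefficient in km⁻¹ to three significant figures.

Athy: n(Z) = n₀ e^(−βZ) ⇒ n₁/n₂ = e^{β(Z₂−Z₁)} ⇒ β = ln(n₁/n₂)/(Z₂−Z₁)
β = ln(0.345/0.159) / (2.8 − 1) = ln(2.17) / 1.8 = 0.7746 / 1.8 = 0.4304 km⁻¹

0.430 km⁻¹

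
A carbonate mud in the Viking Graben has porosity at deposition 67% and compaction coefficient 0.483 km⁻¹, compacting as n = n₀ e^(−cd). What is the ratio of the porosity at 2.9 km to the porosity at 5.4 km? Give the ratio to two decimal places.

3.35

n(d₁)/n(d₂) = e^(−c·d₁)/e^(−c·d₂) = e^{c(d₂−d₁)}
= exp(0.483 × 2.5) = exp(1.208) = 3.3451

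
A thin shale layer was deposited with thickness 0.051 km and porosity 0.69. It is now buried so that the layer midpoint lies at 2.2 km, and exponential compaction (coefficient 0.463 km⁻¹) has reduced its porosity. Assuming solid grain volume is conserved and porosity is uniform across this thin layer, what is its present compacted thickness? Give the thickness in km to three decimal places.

Porosity at 2.2 km: phi = 0.69·exp(−0.463×2.2) = 0.2492
Solid-volume conservation: h(1−phi) = h₀(1−phi₀) ⇒ h = h₀·(1−phi₀)/(1−phi)
h = 0.051 × (1 − 0.69)/(1 − 0.2492) = 0.051 × 0.4129 = 0.0211 km

0.021 km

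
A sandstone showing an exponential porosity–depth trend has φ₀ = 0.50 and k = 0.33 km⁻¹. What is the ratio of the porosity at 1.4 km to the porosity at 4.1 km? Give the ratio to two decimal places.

φ(z₁)/φ(z₂) = e^(−k·z₁)/e^(−k·z₂) = e^{k(z₂−z₁)}
= exp(0.33 × 2.7) = exp(0.891) = 2.4376

2.44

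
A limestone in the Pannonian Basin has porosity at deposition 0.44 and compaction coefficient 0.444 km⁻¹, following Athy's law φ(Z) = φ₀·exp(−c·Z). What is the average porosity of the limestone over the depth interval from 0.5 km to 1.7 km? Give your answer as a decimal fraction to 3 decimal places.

⟨φ⟩ = (1/(Z₂−Z₁)) ∫ φ₀ e^(−cZ) dZ = φ₀·(e^(−c·Z₁) − e^(−c·Z₂)) / (c·(Z₂−Z₁))
e^(−0.444×0.5) = 0.8009; e^(−0.444×1.7) = 0.4701
⟨φ⟩ = 0.44 × (0.8009 − 0.4701) / (0.444 × 1.2) = 0.44 × 0.6209 = 0.2732

0.273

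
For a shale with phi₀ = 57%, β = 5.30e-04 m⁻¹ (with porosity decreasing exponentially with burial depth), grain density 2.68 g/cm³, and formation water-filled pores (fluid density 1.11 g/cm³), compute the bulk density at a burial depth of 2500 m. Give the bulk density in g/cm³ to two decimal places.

Working in km (1 km = 1000 m; β in km⁻¹ = β in m⁻¹ × 1000):
Porosity at depth: phi = 0.57·exp(−0.53×2.5) = 0.57×0.2658 = 0.1515
Bulk density: ρ_b = (1−phi)ρ_g + phi·ρ_f = 0.8485×2.68 + 0.1515×1.11
       = 2.274 + 0.168 = 2.442 g/cm³

2.44 g/cm³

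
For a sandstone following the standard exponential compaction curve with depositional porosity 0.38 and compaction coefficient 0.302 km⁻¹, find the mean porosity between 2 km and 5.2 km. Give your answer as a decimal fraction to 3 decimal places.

0.133

⟨n⟩ = (1/(Z₂−Z₁)) ∫ n₀ e^(−kZ) dZ = n₀·(e^(−k·Z₁) − e^(−k·Z₂)) / (k·(Z₂−Z₁))
e^(−0.302×2) = 0.5466; e^(−0.302×5.2) = 0.2080
⟨n⟩ = 0.38 × (0.5466 − 0.2080) / (0.302 × 3.2) = 0.38 × 0.3504 = 0.1332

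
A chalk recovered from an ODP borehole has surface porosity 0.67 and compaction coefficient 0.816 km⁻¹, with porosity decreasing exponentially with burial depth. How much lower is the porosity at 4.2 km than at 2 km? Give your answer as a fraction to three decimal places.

0.109

φ(2) = 0.67·e^(−0.816×2) = 0.1310
φ(4.2) = 0.67·e^(−0.816×4.2) = 0.0218
Δφ = 0.1310 − 0.0218 = 0.1093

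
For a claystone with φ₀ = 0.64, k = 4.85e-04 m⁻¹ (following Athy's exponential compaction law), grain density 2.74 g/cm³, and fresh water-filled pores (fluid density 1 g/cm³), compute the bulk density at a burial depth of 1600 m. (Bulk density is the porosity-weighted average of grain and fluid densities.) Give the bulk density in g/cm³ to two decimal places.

Working in km (1 km = 1000 m; k in km⁻¹ = k in m⁻¹ × 1000):
Porosity at depth: φ = 0.64·exp(−0.485×1.6) = 0.64×0.4602 = 0.2946
Bulk density: ρ_b = (1−φ)ρ_g + φ·ρ_f = 0.7054×2.74 + 0.2946×1
       = 1.933 + 0.295 = 2.227 g/cm³

2.23 g/cm³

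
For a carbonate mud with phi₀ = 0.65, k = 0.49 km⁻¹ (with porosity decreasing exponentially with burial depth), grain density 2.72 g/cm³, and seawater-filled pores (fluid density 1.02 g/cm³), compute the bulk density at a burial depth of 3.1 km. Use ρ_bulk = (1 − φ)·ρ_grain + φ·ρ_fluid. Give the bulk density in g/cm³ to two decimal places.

2.48 g/cm³

Porosity at depth: phi = 0.65·exp(−0.49×3.1) = 0.65×0.2189 = 0.1423
Bulk density: ρ_b = (1−phi)ρ_g + phi·ρ_f = 0.8577×2.72 + 0.1423×1.02
       = 2.333 + 0.145 = 2.478 g/cm³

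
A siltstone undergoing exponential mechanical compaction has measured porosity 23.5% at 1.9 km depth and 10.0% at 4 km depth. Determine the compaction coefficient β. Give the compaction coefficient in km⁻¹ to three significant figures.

0.407 km⁻¹

Athy: φ(d) = φ₀ e^(−βd) ⇒ φ₁/φ₂ = e^{β(d₂−d₁)} ⇒ β = ln(φ₁/φ₂)/(d₂−d₁)
β = ln(0.235/0.1) / (4 − 1.9) = ln(2.35) / 2.1 = 0.8544 / 2.1 = 0.4069 km⁻¹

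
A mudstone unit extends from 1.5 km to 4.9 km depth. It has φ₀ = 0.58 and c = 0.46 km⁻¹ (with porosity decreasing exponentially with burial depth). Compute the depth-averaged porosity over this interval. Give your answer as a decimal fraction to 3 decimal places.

0.147

⟨φ⟩ = (1/(Z₂−Z₁)) ∫ φ₀ e^(−cZ) dZ = φ₀·(e^(−c·Z₁) − e^(−c·Z₂)) / (c·(Z₂−Z₁))
e^(−0.46×1.5) = 0.5016; e^(−0.46×4.9) = 0.1050
⟨φ⟩ = 0.58 × (0.5016 − 0.1050) / (0.46 × 3.4) = 0.58 × 0.2536 = 0.1471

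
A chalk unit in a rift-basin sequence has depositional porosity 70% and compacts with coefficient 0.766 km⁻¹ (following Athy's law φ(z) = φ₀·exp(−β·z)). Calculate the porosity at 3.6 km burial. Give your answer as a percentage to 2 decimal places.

4.44%

φ = φ₀·exp(−β·z) = 0.7 × exp(−0.766 × 3.6) = 0.7 × exp(−2.758)
  = 0.7 × 0.0634 = 0.0444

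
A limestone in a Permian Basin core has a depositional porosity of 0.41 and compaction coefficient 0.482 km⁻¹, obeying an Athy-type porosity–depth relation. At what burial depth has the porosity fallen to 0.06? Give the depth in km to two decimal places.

3.99 km

Invert Athy's law: d = ln(phi₀/phi) / c
d = ln(0.41/0.06) / 0.482 = ln(6.833) / 0.482 = 1.9218 / 0.482 = 3.987 km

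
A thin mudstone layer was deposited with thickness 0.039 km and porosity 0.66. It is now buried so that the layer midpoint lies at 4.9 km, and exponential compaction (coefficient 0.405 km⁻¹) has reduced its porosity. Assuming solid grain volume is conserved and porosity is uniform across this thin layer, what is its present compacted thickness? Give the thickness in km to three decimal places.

Porosity at 4.9 km: phi = 0.66·exp(−0.405×4.9) = 0.0907
Solid-volume conservation: h(1−phi) = h₀(1−phi₀) ⇒ h = h₀·(1−phi₀)/(1−phi)
h = 0.039 × (1 − 0.66)/(1 − 0.0907) = 0.039 × 0.3739 = 0.0146 km

0.015 km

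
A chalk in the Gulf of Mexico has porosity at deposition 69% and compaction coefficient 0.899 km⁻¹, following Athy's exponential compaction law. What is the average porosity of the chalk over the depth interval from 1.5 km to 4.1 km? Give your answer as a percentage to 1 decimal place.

6.9%

⟨φ⟩ = (1/(d₂−d₁)) ∫ φ₀ e^(−βd) dd = φ₀·(e^(−β·d₁) − e^(−β·d₂)) / (β·(d₂−d₁))
e^(−0.899×1.5) = 0.2596; e^(−0.899×4.1) = 0.0251
⟨φ⟩ = 0.69 × (0.2596 − 0.0251) / (0.899 × 2.6) = 0.69 × 0.1003 = 0.0692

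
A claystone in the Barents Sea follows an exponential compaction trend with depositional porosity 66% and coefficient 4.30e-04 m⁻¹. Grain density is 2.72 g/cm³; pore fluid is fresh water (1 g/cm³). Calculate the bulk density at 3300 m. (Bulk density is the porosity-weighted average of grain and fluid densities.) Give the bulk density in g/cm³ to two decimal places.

2.45 g/cm³

Working in km (1 km = 1000 m; β in km⁻¹ = β in m⁻¹ × 1000):
Porosity at depth: n = 0.66·exp(−0.43×3.3) = 0.66×0.2420 = 0.1597
Bulk density: ρ_b = (1−n)ρ_g + n·ρ_f = 0.8403×2.72 + 0.1597×1
       = 2.286 + 0.160 = 2.445 g/cm³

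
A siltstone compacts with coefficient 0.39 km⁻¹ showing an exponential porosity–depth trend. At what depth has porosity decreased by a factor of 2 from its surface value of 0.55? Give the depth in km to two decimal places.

1.78 km

φ/φ₀ = 1/2 ⇒ exp(−c·z) = 1/2 ⇒ z = ln(2) / c
z = 0.6931 / 0.39 = 1.777 km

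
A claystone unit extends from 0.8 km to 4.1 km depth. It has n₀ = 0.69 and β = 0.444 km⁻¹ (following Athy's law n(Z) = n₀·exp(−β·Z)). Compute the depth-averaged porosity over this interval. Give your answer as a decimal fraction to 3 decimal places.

⟨n⟩ = (1/(Z₂−Z₁)) ∫ n₀ e^(−βZ) dZ = n₀·(e^(−β·Z₁) − e^(−β·Z₂)) / (β·(Z₂−Z₁))
e^(−0.444×0.8) = 0.7010; e^(−0.444×4.1) = 0.1620
⟨n⟩ = 0.69 × (0.7010 − 0.1620) / (0.444 × 3.3) = 0.69 × 0.3679 = 0.2539

0.254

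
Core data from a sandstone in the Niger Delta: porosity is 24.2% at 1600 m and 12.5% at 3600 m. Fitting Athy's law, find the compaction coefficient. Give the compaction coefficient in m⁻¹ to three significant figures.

0.000330 m⁻¹

Working in km (1 km = 1000 m; c in km⁻¹ = c in m⁻¹ × 1000):
Athy: phi(z) = phi₀ e^(−cz) ⇒ phi₁/phi₂ = e^{c(z₂−z₁)} ⇒ c = ln(phi₁/phi₂)/(z₂−z₁)
c = ln(0.242/0.125) / (3.6 − 1.6) = ln(1.936) / 2 = 0.6606 / 2 = 0.3303 km⁻¹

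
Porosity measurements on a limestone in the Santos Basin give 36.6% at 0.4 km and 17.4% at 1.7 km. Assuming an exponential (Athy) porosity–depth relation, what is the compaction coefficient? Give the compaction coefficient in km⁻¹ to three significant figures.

Athy: phi(Z) = phi₀ e^(−kZ) ⇒ phi₁/phi₂ = e^{k(Z₂−Z₁)} ⇒ k = ln(phi₁/phi₂)/(Z₂−Z₁)
k = ln(0.366/0.174) / (1.7 − 0.4) = ln(2.103) / 1.3 = 0.7436 / 1.3 = 0.572 km⁻¹

0.572 km⁻¹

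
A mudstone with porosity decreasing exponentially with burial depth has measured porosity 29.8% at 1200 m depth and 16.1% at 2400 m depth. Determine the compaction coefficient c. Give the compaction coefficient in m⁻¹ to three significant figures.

0.000513 m⁻¹

Working in km (1 km = 1000 m; c in km⁻¹ = c in m⁻¹ × 1000):
Athy: φ(Z) = φ₀ e^(−cZ) ⇒ φ₁/φ₂ = e^{c(Z₂−Z₁)} ⇒ c = ln(φ₁/φ₂)/(Z₂−Z₁)
c = ln(0.298/0.161) / (2.4 − 1.2) = ln(1.851) / 1.2 = 0.6157 / 1.2 = 0.5131 km⁻¹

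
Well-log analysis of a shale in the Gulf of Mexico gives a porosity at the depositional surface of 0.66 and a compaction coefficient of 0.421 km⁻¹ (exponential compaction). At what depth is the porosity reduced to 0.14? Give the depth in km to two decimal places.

3.68 km

Invert Athy's law: z = ln(phi₀/phi) / c
z = ln(0.66/0.14) / 0.421 = ln(4.714) / 0.421 = 1.5506 / 0.421 = 3.683 km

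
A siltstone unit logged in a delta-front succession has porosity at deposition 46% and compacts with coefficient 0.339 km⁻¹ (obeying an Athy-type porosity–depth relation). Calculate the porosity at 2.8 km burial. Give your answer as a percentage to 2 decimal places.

17.80%

φ = φ₀·exp(−β·z) = 0.46 × exp(−0.339 × 2.8) = 0.46 × exp(−0.9492)
  = 0.46 × 0.3871 = 0.1780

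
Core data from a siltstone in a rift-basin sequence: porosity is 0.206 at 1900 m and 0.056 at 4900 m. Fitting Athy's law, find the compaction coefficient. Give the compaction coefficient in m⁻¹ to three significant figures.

Working in km (1 km = 1000 m; k in km⁻¹ = k in m⁻¹ × 1000):
Athy: n(Z) = n₀ e^(−kZ) ⇒ n₁/n₂ = e^{k(Z₂−Z₁)} ⇒ k = ln(n₁/n₂)/(Z₂−Z₁)
k = ln(0.206/0.056) / (4.9 − 1.9) = ln(3.679) / 3 = 1.3025 / 3 = 0.4342 km⁻¹

0.000434 m⁻¹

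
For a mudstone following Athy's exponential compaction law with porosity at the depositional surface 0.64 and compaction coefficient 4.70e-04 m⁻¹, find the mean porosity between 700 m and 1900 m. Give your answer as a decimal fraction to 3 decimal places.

Working in km (1 km = 1000 m; c in km⁻¹ = c in m⁻¹ × 1000):
⟨φ⟩ = (1/(Z₂−Z₁)) ∫ φ₀ e^(−cZ) dZ = φ₀·(e^(−c·Z₁) − e^(−c·Z₂)) / (c·(Z₂−Z₁))
e^(−0.47×0.7) = 0.7196; e^(−0.47×1.9) = 0.4094
⟨φ⟩ = 0.64 × (0.7196 − 0.4094) / (0.47 × 1.2) = 0.64 × 0.5500 = 0.3520

0.352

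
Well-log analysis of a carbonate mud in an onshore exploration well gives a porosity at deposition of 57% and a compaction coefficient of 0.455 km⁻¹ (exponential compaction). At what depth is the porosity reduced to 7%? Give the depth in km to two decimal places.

4.61 km

Invert Athy's law: d = ln(n₀/n) / c
d = ln(0.57/0.07) / 0.455 = ln(8.143) / 0.455 = 2.0971 / 0.455 = 4.609 km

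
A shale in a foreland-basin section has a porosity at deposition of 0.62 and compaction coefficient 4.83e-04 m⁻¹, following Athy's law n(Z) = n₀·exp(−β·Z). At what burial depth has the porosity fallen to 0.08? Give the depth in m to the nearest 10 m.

4240 m

Working in km (1 km = 1000 m; β in km⁻¹ = β in m⁻¹ × 1000):
Invert Athy's law: Z = ln(n₀/n) / β
Z = ln(0.62/0.08) / 0.483 = ln(7.75) / 0.483 = 2.0477 / 0.483 = 4.240 km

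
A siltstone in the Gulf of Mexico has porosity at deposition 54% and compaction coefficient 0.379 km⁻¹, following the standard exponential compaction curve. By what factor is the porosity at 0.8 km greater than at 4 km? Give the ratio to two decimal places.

3.36

n(d₁)/n(d₂) = e^(−β·d₁)/e^(−β·d₂) = e^{β(d₂−d₁)}
= exp(0.379 × 3.2) = exp(1.213) = 3.3629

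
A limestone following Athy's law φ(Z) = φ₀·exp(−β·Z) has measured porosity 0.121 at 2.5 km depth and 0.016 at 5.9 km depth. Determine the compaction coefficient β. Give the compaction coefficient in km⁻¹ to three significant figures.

Athy: φ(Z) = φ₀ e^(−βZ) ⇒ φ₁/φ₂ = e^{β(Z₂−Z₁)} ⇒ β = ln(φ₁/φ₂)/(Z₂−Z₁)
β = ln(0.121/0.016) / (5.9 − 2.5) = ln(7.562) / 3.4 = 2.0232 / 3.4 = 0.5951 km⁻¹

0.595 km⁻¹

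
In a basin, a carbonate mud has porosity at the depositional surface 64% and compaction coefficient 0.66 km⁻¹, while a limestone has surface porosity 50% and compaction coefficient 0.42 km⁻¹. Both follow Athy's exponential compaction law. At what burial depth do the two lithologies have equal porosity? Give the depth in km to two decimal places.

1.03 km

Set n₀ₐ e^(−βₐz) = n₀ᵦ e^(−βᵦz) ⇒ ln(n₀ₐ/n₀ᵦ) = (βₐ − βᵦ)·z
z = ln(0.64/0.5) / (0.66 − 0.42) = 0.2469 / 0.24 = 1.029 km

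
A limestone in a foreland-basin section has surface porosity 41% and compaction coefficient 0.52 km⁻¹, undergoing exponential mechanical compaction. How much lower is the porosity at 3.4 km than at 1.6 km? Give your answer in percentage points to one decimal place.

10.8 percentage points

n(1.6) = 0.41·e^(−0.52×1.6) = 0.1784
n(3.4) = 0.41·e^(−0.52×3.4) = 0.0700
Δn = 0.1784 − 0.0700 = 0.1084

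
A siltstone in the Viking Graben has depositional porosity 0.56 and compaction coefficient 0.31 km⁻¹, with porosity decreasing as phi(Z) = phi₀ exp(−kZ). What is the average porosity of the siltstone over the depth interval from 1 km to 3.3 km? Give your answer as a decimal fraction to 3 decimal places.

⟨phi⟩ = (1/(Z₂−Z₁)) ∫ phi₀ e^(−kZ) dZ = phi₀·(e^(−k·Z₁) − e^(−k·Z₂)) / (k·(Z₂−Z₁))
e^(−0.31×1) = 0.7334; e^(−0.31×3.3) = 0.3595
⟨phi⟩ = 0.56 × (0.7334 − 0.3595) / (0.31 × 2.3) = 0.56 × 0.5244 = 0.2937

0.294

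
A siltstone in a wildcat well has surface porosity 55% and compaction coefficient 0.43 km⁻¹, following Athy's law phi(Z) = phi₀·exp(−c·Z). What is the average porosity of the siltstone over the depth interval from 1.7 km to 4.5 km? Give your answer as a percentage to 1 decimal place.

⟨phi⟩ = (1/(Z₂−Z₁)) ∫ phi₀ e^(−cZ) dZ = phi₀·(e^(−c·Z₁) − e^(−c·Z₂)) / (c·(Z₂−Z₁))
e^(−0.43×1.7) = 0.4814; e^(−0.43×4.5) = 0.1444
⟨phi⟩ = 0.55 × (0.4814 − 0.1444) / (0.43 × 2.8) = 0.55 × 0.2799 = 0.1539

15.4%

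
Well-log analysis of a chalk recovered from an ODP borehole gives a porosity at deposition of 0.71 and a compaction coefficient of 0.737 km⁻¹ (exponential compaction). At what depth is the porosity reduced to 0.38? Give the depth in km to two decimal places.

0.85 km

Invert Athy's law: d = ln(φ₀/φ) / β
d = ln(0.71/0.38) / 0.737 = ln(1.868) / 0.737 = 0.6251 / 0.737 = 0.848 km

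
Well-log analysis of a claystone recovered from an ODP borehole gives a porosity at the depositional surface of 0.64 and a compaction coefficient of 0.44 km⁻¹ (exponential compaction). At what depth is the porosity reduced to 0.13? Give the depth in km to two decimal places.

3.62 km

Invert Athy's law: z = ln(φ₀/φ) / c
z = ln(0.64/0.13) / 0.44 = ln(4.923) / 0.44 = 1.5939 / 0.44 = 3.623 km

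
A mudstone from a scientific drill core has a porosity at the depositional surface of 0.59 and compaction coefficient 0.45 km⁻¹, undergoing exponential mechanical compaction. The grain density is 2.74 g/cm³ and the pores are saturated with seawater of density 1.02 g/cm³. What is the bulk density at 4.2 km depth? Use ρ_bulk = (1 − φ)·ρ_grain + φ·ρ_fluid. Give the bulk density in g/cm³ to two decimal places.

Porosity at depth: phi = 0.59·exp(−0.45×4.2) = 0.59×0.1511 = 0.0891
Bulk density: ρ_b = (1−phi)ρ_g + phi·ρ_f = 0.9109×2.74 + 0.0891×1.02
       = 2.496 + 0.091 = 2.587 g/cm³

2.59 g/cm³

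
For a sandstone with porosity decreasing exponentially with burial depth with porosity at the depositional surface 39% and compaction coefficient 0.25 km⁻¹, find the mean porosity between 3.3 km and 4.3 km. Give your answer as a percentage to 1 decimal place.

15.1%

⟨n⟩ = (1/(d₂−d₁)) ∫ n₀ e^(−cd) dd = n₀·(e^(−c·d₁) − e^(−c·d₂)) / (c·(d₂−d₁))
e^(−0.25×3.3) = 0.4382; e^(−0.25×4.3) = 0.3413
⟨n⟩ = 0.39 × (0.4382 − 0.3413) / (0.25 × 1) = 0.39 × 0.3877 = 0.1512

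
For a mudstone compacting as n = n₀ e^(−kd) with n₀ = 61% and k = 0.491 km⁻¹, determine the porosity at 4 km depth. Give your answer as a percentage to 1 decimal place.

8.6%

n = n₀·exp(−k·d) = 0.61 × exp(−0.491 × 4) = 0.61 × exp(−1.964)
  = 0.61 × 0.1403 = 0.0856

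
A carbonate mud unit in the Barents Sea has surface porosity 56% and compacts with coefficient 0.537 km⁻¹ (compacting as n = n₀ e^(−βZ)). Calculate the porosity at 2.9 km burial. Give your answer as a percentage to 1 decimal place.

n = n₀·exp(−β·Z) = 0.56 × exp(−0.537 × 2.9) = 0.56 × exp(−1.557)
  = 0.56 × 0.2107 = 0.1180

11.8%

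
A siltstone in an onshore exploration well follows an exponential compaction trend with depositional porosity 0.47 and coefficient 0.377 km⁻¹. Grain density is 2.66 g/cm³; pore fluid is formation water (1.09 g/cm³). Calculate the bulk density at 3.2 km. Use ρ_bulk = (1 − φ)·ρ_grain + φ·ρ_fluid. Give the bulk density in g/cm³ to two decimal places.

Porosity at depth: φ = 0.47·exp(−0.377×3.2) = 0.47×0.2993 = 0.1407
Bulk density: ρ_b = (1−φ)ρ_g + φ·ρ_f = 0.8593×2.66 + 0.1407×1.09
       = 2.286 + 0.153 = 2.439 g/cm³

2.44 g/cm³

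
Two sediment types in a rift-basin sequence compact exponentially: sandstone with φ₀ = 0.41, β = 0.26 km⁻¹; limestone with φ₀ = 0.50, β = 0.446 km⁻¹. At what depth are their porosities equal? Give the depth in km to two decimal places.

Set φ₀ₐ e^(−βₐZ) = φ₀ᵦ e^(−βᵦZ) ⇒ ln(φ₀ₐ/φ₀ᵦ) = (βₐ − βᵦ)·Z
Z = ln(0.41/0.5) / (0.26 − 0.446) = -0.1985 / -0.186 = 1.067 km

1.07 km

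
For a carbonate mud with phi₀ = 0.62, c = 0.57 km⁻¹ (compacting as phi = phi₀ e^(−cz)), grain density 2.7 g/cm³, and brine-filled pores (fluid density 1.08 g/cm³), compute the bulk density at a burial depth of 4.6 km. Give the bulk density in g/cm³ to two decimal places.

2.63 g/cm³

Porosity at depth: phi = 0.62·exp(−0.57×4.6) = 0.62×0.0727 = 0.0450
Bulk density: ρ_b = (1−phi)ρ_g + phi·ρ_f = 0.9550×2.7 + 0.0450×1.08
       = 2.578 + 0.049 = 2.627 g/cm³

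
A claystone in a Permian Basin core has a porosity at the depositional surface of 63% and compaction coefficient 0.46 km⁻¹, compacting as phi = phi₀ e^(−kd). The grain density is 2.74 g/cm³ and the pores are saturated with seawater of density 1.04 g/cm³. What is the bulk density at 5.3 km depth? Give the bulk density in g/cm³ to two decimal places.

Porosity at depth: phi = 0.63·exp(−0.46×5.3) = 0.63×0.0873 = 0.0550
Bulk density: ρ_b = (1−phi)ρ_g + phi·ρ_f = 0.9450×2.74 + 0.0550×1.04
       = 2.589 + 0.057 = 2.646 g/cm³

2.65 g/cm³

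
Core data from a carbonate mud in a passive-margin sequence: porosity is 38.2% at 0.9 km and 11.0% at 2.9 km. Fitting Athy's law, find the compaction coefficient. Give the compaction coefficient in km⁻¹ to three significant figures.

Athy: phi(Z) = phi₀ e^(−kZ) ⇒ phi₁/phi₂ = e^{k(Z₂−Z₁)} ⇒ k = ln(phi₁/phi₂)/(Z₂−Z₁)
k = ln(0.382/0.11) / (2.9 − 0.9) = ln(3.473) / 2 = 1.2449 / 2 = 0.6225 km⁻¹

0.622 km⁻¹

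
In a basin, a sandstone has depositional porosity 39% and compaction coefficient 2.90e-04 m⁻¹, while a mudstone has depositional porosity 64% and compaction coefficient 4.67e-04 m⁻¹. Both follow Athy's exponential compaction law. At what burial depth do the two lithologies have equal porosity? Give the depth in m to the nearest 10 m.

Working in km (1 km = 1000 m; β in km⁻¹ = β in m⁻¹ × 1000):
Set phi₀ₐ e^(−βₐz) = phi₀ᵦ e^(−βᵦz) ⇒ ln(phi₀ₐ/phi₀ᵦ) = (βₐ − βᵦ)·z
z = ln(0.39/0.64) / (0.29 − 0.467) = -0.4953 / -0.177 = 2.798 km

2800 m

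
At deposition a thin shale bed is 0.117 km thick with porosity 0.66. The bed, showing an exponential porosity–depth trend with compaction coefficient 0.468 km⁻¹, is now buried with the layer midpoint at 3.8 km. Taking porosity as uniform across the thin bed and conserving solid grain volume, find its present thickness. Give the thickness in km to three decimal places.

0.045 km

Porosity at 3.8 km: phi = 0.66·exp(−0.468×3.8) = 0.1115
Solid-volume conservation: h(1−phi) = h₀(1−phi₀) ⇒ h = h₀·(1−phi₀)/(1−phi)
h = 0.117 × (1 − 0.66)/(1 − 0.1115) = 0.117 × 0.3827 = 0.0448 km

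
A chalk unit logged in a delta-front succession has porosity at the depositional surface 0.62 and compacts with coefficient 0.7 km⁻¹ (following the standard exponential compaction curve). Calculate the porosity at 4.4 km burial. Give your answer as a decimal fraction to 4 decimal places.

φ = φ₀·exp(−β·z) = 0.62 × exp(−0.7 × 4.4) = 0.62 × exp(−3.08)
  = 0.62 × 0.0460 = 0.0285

0.0285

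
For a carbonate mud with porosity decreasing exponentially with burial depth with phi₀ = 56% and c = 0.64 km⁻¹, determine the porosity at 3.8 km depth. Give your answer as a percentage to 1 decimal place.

4.9%

phi = phi₀·exp(−c·d) = 0.56 × exp(−0.64 × 3.8) = 0.56 × exp(−2.432)
  = 0.56 × 0.0879 = 0.0492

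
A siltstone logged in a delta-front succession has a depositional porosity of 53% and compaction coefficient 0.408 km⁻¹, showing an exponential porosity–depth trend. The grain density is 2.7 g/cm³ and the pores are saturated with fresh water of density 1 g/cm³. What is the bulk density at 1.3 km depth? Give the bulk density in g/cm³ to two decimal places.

2.17 g/cm³

Porosity at depth: n = 0.53·exp(−0.408×1.3) = 0.53×0.5884 = 0.3118
Bulk density: ρ_b = (1−n)ρ_g + n·ρ_f = 0.6882×2.7 + 0.3118×1
       = 1.858 + 0.312 = 2.170 g/cm³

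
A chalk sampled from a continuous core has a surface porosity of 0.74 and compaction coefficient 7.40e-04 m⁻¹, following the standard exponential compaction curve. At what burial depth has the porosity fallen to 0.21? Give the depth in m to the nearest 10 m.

Working in km (1 km = 1000 m; c in km⁻¹ = c in m⁻¹ × 1000):
Invert Athy's law: d = ln(φ₀/φ) / c
d = ln(0.74/0.21) / 0.74 = ln(3.524) / 0.74 = 1.2595 / 0.74 = 1.702 km

1700 m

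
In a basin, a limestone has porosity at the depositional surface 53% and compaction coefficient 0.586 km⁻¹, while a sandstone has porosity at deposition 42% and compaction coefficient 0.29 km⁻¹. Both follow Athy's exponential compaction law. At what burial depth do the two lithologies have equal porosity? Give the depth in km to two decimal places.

Set φ₀ₐ e^(−cₐZ) = φ₀ᵦ e^(−cᵦZ) ⇒ ln(φ₀ₐ/φ₀ᵦ) = (cₐ − cᵦ)·Z
Z = ln(0.53/0.42) / (0.586 − 0.29) = 0.2326 / 0.296 = 0.786 km

0.79 km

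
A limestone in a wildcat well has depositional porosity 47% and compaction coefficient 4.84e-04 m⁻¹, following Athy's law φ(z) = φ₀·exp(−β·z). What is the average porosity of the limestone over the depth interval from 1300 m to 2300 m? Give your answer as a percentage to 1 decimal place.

Working in km (1 km = 1000 m; β in km⁻¹ = β in m⁻¹ × 1000):
⟨φ⟩ = (1/(z₂−z₁)) ∫ φ₀ e^(−βz) dz = φ₀·(e^(−β·z₁) − e^(−β·z₂)) / (β·(z₂−z₁))
e^(−0.484×1.3) = 0.5330; e^(−0.484×2.3) = 0.3285
⟨φ⟩ = 0.47 × (0.5330 − 0.3285) / (0.484 × 1) = 0.47 × 0.4225 = 0.1986

19.9%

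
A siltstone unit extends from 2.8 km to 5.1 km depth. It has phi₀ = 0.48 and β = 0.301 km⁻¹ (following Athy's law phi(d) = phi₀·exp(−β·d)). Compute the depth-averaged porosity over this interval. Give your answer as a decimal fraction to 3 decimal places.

0.149

⟨phi⟩ = (1/(d₂−d₁)) ∫ phi₀ e^(−βd) dd = phi₀·(e^(−β·d₁) − e^(−β·d₂)) / (β·(d₂−d₁))
e^(−0.301×2.8) = 0.4305; e^(−0.301×5.1) = 0.2154
⟨phi⟩ = 0.48 × (0.4305 − 0.2154) / (0.301 × 2.3) = 0.48 × 0.3107 = 0.1491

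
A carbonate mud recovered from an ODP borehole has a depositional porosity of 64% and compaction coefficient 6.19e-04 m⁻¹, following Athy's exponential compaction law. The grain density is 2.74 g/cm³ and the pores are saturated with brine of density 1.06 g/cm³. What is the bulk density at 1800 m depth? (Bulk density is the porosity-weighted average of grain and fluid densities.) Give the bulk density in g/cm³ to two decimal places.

Working in km (1 km = 1000 m; k in km⁻¹ = k in m⁻¹ × 1000):
Porosity at depth: n = 0.64·exp(−0.619×1.8) = 0.64×0.3282 = 0.2100
Bulk density: ρ_b = (1−n)ρ_g + n·ρ_f = 0.7900×2.74 + 0.2100×1.06
       = 2.165 + 0.223 = 2.387 g/cm³

2.39 g/cm³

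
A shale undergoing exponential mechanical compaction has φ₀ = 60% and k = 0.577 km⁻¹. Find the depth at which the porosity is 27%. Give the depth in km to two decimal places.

1.38 km

Invert Athy's law: d = ln(φ₀/φ) / k
d = ln(0.6/0.27) / 0.577 = ln(2.222) / 0.577 = 0.7985 / 0.577 = 1.384 km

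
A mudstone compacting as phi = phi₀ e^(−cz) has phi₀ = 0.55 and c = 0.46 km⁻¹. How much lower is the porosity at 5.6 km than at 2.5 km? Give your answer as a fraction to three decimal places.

0.132

phi(2.5) = 0.55·e^(−0.46×2.5) = 0.1742
phi(5.6) = 0.55·e^(−0.46×5.6) = 0.0418
Δphi = 0.1742 − 0.0418 = 0.1323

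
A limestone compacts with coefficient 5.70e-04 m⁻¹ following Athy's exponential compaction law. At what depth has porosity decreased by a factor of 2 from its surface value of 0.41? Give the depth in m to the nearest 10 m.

Working in km (1 km = 1000 m; k in km⁻¹ = k in m⁻¹ × 1000):
φ/φ₀ = 1/2 ⇒ exp(−k·z) = 1/2 ⇒ z = ln(2) / k
z = 0.6931 / 0.57 = 1.216 km

1220 m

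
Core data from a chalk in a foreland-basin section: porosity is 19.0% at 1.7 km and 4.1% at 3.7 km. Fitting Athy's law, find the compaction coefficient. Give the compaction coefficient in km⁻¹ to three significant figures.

0.767 km⁻¹

Athy: φ(z) = φ₀ e^(−cz) ⇒ φ₁/φ₂ = e^{c(z₂−z₁)} ⇒ c = ln(φ₁/φ₂)/(z₂−z₁)
c = ln(0.19/0.041) / (3.7 − 1.7) = ln(4.634) / 2 = 1.5335 / 2 = 0.7667 km⁻¹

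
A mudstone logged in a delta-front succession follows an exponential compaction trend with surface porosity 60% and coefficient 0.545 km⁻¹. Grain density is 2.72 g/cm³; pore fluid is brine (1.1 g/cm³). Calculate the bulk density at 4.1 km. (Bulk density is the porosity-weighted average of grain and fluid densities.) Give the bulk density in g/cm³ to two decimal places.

Porosity at depth: n = 0.6·exp(−0.545×4.1) = 0.6×0.1070 = 0.0642
Bulk density: ρ_b = (1−n)ρ_g + n·ρ_f = 0.9358×2.72 + 0.0642×1.1
       = 2.545 + 0.071 = 2.616 g/cm³

2.62 g/cm³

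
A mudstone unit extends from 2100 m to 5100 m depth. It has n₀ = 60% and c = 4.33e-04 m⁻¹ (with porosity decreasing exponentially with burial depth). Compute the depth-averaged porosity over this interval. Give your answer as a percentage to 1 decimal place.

Working in km (1 km = 1000 m; c in km⁻¹ = c in m⁻¹ × 1000):
⟨n⟩ = (1/(d₂−d₁)) ∫ n₀ e^(−cd) dd = n₀·(e^(−c·d₁) − e^(−c·d₂)) / (c·(d₂−d₁))
e^(−0.433×2.1) = 0.4028; e^(−0.433×5.1) = 0.1099
⟨n⟩ = 0.6 × (0.4028 − 0.1099) / (0.433 × 3) = 0.6 × 0.2255 = 0.1353

13.5%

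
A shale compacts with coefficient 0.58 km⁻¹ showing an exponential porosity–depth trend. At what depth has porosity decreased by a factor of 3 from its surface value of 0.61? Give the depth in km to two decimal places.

φ/φ₀ = 1/3 ⇒ exp(−c·z) = 1/3 ⇒ z = ln(3) / c
z = 1.0986 / 0.58 = 1.894 km

1.89 km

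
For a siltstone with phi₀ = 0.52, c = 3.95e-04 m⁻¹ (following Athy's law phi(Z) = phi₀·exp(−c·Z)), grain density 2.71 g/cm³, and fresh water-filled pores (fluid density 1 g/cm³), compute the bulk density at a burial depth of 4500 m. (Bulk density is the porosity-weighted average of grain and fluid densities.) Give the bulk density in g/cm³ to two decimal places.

Working in km (1 km = 1000 m; c in km⁻¹ = c in m⁻¹ × 1000):
Porosity at depth: phi = 0.52·exp(−0.395×4.5) = 0.52×0.1691 = 0.0879
Bulk density: ρ_b = (1−phi)ρ_g + phi·ρ_f = 0.9121×2.71 + 0.0879×1
       = 2.472 + 0.088 = 2.560 g/cm³

2.56 g/cm³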